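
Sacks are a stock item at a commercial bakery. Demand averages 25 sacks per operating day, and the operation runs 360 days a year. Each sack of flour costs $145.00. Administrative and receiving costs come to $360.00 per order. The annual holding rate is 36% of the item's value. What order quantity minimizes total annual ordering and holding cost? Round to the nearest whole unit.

Q* ≈ 352 sacks

Annual demand D = 25 × 360 = 9,000.
Holding cost H = 0.36 × $145.00 = $52.2000 per unit per year.
EOQ = √(2DS / H) = √(2 × 9,000 × 360 / 52.2).
= √(6,480,000 / 52.2) = √124,137.931 ≈ 352.332.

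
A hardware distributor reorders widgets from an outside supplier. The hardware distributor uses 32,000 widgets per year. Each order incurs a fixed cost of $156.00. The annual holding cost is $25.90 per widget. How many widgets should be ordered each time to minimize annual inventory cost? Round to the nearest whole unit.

Q* ≈ 621 widgets

EOQ = √(2DS / H) = √(2 × 32,000 × 156 / 25.9).
= √(9,984,000 / 25.9) = √385,482.6255 ≈ 620.872.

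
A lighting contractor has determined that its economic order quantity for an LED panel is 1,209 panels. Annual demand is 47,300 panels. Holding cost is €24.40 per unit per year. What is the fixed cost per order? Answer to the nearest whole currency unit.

S ≈ €377

Invert the EOQ relation Q*² = 2DS/H.
From Q* = √(2DS/H): S = Q*²H / (2D) = 1,209² × 24.4 / (2 × 47,300) = 377.0086.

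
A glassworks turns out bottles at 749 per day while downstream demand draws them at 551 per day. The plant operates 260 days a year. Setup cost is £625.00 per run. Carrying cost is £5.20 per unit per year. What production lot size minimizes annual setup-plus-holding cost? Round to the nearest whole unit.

Q* ≈ 11,414 bottles

Annual demand D = 551 × 260 = 143,260.
Production build-up factor (1 − d/p) = 1 − 551/749 = 0.2644.
Q* = √(2DS / (H(1 − d/p))) = √(2 × 143,260 × 625 / (5.2 × 0.2644)).
= √(179,075,000 / 1.3746) ≈ 11413.639.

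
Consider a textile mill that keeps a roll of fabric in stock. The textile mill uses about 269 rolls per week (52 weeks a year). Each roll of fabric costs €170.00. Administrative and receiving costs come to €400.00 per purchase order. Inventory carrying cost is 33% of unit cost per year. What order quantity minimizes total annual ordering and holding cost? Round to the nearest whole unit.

Q* ≈ 447 rolls

Annual demand D = 269 × 52 = 13,988.
Holding cost H = 0.33 × €170.00 = €56.1000 per unit per year.
EOQ = √(2DS / H) = √(2 × 13,988 × 400 / 56.1).
= √(11,190,400 / 56.1) = √199,472.3708 ≈ 446.623.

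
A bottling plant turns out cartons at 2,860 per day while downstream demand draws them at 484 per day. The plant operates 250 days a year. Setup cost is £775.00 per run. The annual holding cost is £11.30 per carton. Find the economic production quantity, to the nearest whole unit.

Q* ≈ 4,470 cartons

Annual demand D = 484 × 250 = 121,000.
Production build-up factor (1 − d/p) = 1 − 484/2,860 = 0.8308.
Q* = √(2DS / (H(1 − d/p))) = √(2 × 121,000 × 775 / (11.3 × 0.8308)).
= √(187,550,000 / 9.3877) ≈ 4469.708.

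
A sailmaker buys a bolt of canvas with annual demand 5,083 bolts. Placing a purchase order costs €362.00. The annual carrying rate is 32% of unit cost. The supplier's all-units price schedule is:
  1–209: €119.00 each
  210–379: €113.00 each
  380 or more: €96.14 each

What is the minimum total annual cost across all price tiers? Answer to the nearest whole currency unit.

Holding cost per unit per year at price C is H = 0.32·C.
Candidates are each tier's EOQ (if it falls in that tier) and each price-break quantity.
Tier 1 (€119.00): EOQ = 310.9 exceeds tier's upper bound 209, so this tier is dominated.
EOQ at €113.00 = 319.0 (feasible in tier 2): TC = 5,083×€113.00 + (5,083/319.0)×362 + (319.0/2)×0.32×€113.00 = €585,914.69.
EOQ at €96.14 = 345.9 < 380, so use break Q=380: TC = 5,083×€96.14 + (5,083/380.0)×362 + (380.0/2)×0.32×€96.14 = €499,367.16.
Lowest total cost among the candidates is at Q = 380.0.

TC* ≈ €499,367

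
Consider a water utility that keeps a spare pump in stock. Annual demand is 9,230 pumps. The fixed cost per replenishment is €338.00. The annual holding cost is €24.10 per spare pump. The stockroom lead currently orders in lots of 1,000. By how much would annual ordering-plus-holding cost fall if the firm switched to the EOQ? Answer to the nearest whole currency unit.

EOQ = √(2DS/H) = √(2 × 9,230 × 338 / 24.1) ≈ 508.82.
Cost at Q* = (D/Q*)S + (Q*/2)H = √(2DSH) ≈ €12,262.60.
Cost at Q = 1,000: (9,230/1,000)×338 + (1,000/2)×24.1 = €3,119.74 + €12,050.00 = €15,169.74.
Excess = €15,169.74 − €12,262.60 = €2,907.14.

Extra cost ≈ €2,907 per year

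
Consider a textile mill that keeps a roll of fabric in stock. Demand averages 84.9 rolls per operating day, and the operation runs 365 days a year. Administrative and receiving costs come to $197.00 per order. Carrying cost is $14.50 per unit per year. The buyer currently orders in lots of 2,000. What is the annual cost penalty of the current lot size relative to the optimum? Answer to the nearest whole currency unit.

Annual demand D = 84.9 × 365 = 30,988.5.
EOQ = √(2DS/H) = √(2 × 30,988.5 × 197 / 14.5) ≈ 917.62.
Cost at Q* = (D/Q*)S + (Q*/2)H = √(2DSH) ≈ $13,305.54.
Cost at Q = 2,000: (30,988.5/2,000)×197 + (2,000/2)×14.5 = $3,052.37 + $14,500.00 = $17,552.37.
Excess = $17,552.37 − $13,305.54 = $4,246.83.

Extra cost ≈ $4,247 per year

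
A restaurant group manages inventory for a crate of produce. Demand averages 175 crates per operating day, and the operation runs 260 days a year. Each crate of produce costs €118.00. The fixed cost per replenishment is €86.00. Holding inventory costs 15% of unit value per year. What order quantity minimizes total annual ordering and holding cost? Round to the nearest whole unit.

Annual demand D = 175 × 260 = 45,500.
Holding cost H = 0.15 × €118.00 = €17.7000 per unit per year.
EOQ = √(2DS / H) = √(2 × 45,500 × 86 / 17.7).
= √(7,826,000 / 17.7) = √442,146.8927 ≈ 664.941.

Q* ≈ 665 crates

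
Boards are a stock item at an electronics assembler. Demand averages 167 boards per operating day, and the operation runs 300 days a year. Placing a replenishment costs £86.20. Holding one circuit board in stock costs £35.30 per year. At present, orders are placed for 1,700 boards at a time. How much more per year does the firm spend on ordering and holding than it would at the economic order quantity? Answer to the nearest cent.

Annual demand D = 167 × 300 = 50,100.
EOQ = √(2DS/H) = √(2 × 50,100 × 86.2 / 35.3) ≈ 494.65.
Cost at Q* = (D/Q*)S + (Q*/2)H = √(2DSH) ≈ £17,461.23.
Cost at Q = 1,700: (50,100/1,700)×86.2 + (1,700/2)×35.3 = £2,540.36 + £30,005.00 = £32,545.36.
Excess = £32,545.36 − £17,461.23 = £15,084.13.

Extra cost ≈ £15,084.13 per year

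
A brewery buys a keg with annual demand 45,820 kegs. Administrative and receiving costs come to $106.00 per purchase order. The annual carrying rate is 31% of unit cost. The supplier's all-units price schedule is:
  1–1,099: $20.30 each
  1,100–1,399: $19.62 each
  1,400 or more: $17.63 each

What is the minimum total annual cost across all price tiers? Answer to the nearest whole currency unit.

TC* ≈ $815,102

Holding cost per unit per year at price C is H = 0.31·C.
Evaluate total cost at each tier's feasible EOQ or, if the EOQ is below the tier, at the tier's minimum quantity.
Tier 1 ($20.30): EOQ = 1242.4 exceeds tier's upper bound 1099, so this tier is dominated.
EOQ at $19.62 = 1263.8 (feasible in tier 2): TC = 45,820×$19.62 + (45,820/1263.8)×106 + (1263.8/2)×0.31×$19.62 = $906,674.85.
EOQ at $17.63 = 1333.2 < 1400, so use break Q=1400: TC = 45,820×$17.63 + (45,820/1400.0)×106 + (1400.0/2)×0.31×$17.63 = $815,101.54.
Lowest total cost among the candidates is at Q = 1400.0.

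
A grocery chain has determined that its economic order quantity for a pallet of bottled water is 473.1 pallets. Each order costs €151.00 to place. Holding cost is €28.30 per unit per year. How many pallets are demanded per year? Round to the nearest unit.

The basic EOQ model gives Q* = √(2DS/H); rearrange for the unknown.
From Q* = √(2DS/H): D = Q*²H / (2S) = 473.1² × 28.3 / (2 × 151) = 20974.199.

D ≈ 20,974 pallets per year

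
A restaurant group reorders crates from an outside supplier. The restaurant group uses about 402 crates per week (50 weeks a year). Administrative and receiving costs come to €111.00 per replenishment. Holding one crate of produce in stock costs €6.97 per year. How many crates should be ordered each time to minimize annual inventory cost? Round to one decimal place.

Annual demand D = 402 × 50 = 20,100.
EOQ = √(2DS / H) = √(2 × 20,100 × 111 / 6.97).
= √(4,462,200 / 6.97) = √640,200.8608 ≈ 800.126.

Q* ≈ 800.1 crates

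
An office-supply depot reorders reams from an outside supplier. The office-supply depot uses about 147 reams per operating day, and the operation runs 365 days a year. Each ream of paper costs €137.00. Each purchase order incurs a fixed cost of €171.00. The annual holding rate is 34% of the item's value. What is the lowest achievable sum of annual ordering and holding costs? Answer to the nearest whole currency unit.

Annual demand D = 147 × 365 = 53,655.
Holding cost H = 0.34 × €137.00 = €46.5800 per unit per year.
Q* = √(2DS/H) = √(2 × 53,655 × 171 / 46.58) ≈ 627.65.
At Q*, ordering cost (D/Q*)S equals holding cost (Q*/2)H, each = √(DSH/2).
Minimum total = √(2DSH) = √(2 × 53,655 × 171 × 46.58) ≈ 29235.996.

TC* ≈ €29,236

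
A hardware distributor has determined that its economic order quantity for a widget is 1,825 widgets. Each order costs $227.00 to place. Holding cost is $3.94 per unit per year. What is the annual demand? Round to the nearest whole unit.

D ≈ 28,905 widgets per year

The basic EOQ model gives Q* = √(2DS/H); rearrange for the unknown.
From Q* = √(2DS/H): D = Q*²H / (2S) = 1,825² × 3.94 / (2 × 227) = 28904.543.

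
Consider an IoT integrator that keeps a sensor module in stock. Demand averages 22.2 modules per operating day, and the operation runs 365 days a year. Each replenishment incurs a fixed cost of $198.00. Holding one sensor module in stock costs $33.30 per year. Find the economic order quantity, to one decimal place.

Annual demand D = 22.2 × 365 = 8,103.
EOQ = √(2DS / H) = √(2 × 8,103 × 198 / 33.3).
= √(3,208,788 / 33.3) = √96,360 ≈ 310.419.

Q* ≈ 310.4 modules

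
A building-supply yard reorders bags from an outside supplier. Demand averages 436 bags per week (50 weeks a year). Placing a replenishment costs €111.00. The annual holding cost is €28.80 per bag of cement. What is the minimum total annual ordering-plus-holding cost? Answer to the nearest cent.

Annual demand D = 436 × 50 = 21,800.
Q* = √(2DS/H) = √(2 × 21,800 × 111 / 28.8) ≈ 409.93.
At the optimum the two cost components are equal, so total cost = 2·(Q*/2)H = Q*·H.
Minimum total = √(2DSH) = √(2 × 21,800 × 111 × 28.8) ≈ 11805.951.

TC* ≈ €11,805.95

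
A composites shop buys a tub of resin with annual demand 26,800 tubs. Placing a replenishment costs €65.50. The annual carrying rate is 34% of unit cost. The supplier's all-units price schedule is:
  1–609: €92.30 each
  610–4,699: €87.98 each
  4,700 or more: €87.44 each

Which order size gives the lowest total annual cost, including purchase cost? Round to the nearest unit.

Holding cost per unit per year at price C is H = 0.34·C.
For each price level, check whether its EOQ is feasible; otherwise the best quantity at that price is the breakpoint.
EOQ at €92.30 = 334.5 (feasible in tier 1): TC = 26,800×€92.30 + (26,800/334.5)×65.5 + (334.5/2)×0.34×€92.30 = €2,484,136.47.
EOQ at €87.98 = 342.6 < 610, so use break Q=610: TC = 26,800×€87.98 + (26,800/610.0)×65.5 + (610.0/2)×0.34×€87.98 = €2,369,865.23.
EOQ at €87.44 = 343.6 < 4700, so use break Q=4700: TC = 26,800×€87.44 + (26,800/4700.0)×65.5 + (4700.0/2)×0.34×€87.44 = €2,413,630.05.
Lowest total cost is €2,369,865.23 at Q = 610.0.

Q* ≈ 610 tubs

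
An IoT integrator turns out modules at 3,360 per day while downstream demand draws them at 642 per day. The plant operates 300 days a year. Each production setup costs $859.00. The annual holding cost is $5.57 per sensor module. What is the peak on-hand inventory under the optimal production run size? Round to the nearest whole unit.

Annual demand D = 642 × 300 = 192,600.
Production build-up factor (1 − d/p) = 1 − 642/3,360 = 0.8089.
Q* = √(2DS / (H(1 − d/p))) = √(2 × 192,600 × 859 / (5.57 × 0.8089)).
= √(330,886,800 / 4.5057) ≈ 8569.531.
Maximum inventory = Q*(1 − d/p) = 8569.531 × 0.8089 ≈ 6932.138.

I_max ≈ 6,932 modules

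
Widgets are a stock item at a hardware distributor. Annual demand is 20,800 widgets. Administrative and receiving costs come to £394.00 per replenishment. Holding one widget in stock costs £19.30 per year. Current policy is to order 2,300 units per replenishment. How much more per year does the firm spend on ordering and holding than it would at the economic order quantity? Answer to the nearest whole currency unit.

Extra cost ≈ £7,972 per year

EOQ = √(2DS/H) = √(2 × 20,800 × 394 / 19.3) ≈ 921.54.
Cost at Q* = (D/Q*)S + (Q*/2)H = √(2DSH) ≈ £17,785.80.
Cost at Q = 2,300: (20,800/2,300)×394 + (2,300/2)×19.3 = £3,563.13 + £22,195.00 = £25,758.13.
Excess = £25,758.13 − £17,785.80 = £7,972.33.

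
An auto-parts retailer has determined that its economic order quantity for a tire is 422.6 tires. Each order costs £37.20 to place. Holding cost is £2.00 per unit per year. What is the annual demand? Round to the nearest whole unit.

D ≈ 4,801 tires per year

Squaring Q* = √(2DS/H) gives Q*² = 2DS/H.
From Q* = √(2DS/H): D = Q*²H / (2S) = 422.6² × 2 / (2 × 37.2) = 4800.827.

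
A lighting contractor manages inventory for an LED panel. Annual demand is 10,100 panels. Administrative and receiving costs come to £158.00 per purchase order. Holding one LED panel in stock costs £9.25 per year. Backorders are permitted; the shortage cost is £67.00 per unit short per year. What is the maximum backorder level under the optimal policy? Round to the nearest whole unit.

With planned backorders, Q* = √(2DS/H) · √((H+B)/B).
√(2DS/H) = √(2 × 10,100 × 158 / 9.25) = 587.399.
√((H+B)/B) = √((9.25+67)/67) = 1.0668.
Q* ≈ 626.637.
S* = Q* · H/(H+B) = 626.637 × 9.25/76.25 ≈ 76.018.

S* ≈ 76 panels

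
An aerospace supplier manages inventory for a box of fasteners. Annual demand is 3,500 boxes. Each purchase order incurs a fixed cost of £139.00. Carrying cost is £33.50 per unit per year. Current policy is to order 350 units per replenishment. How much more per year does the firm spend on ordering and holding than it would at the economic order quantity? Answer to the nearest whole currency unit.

Extra cost ≈ £1,543 per year

EOQ = √(2DS/H) = √(2 × 3,500 × 139 / 33.5) ≈ 170.43.
Cost at Q* = (D/Q*)S + (Q*/2)H = √(2DSH) ≈ £5,709.25.
Cost at Q = 350: (3,500/350)×139 + (350/2)×33.5 = £1,390.00 + £5,862.50 = £7,252.50.
Excess = £7,252.50 − £5,709.25 = £1,543.25.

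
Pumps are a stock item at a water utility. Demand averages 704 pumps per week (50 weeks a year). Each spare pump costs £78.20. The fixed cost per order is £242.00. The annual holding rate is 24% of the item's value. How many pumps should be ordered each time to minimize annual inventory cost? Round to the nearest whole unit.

Q* ≈ 953 pumps

Annual demand D = 704 × 50 = 35,200.
Holding cost H = 0.24 × £78.20 = £18.7680 per unit per year.
EOQ = √(2DS / H) = √(2 × 35,200 × 242 / 18.768).
= √(17,036,800 / 18.768) = √907,757.8858 ≈ 952.763.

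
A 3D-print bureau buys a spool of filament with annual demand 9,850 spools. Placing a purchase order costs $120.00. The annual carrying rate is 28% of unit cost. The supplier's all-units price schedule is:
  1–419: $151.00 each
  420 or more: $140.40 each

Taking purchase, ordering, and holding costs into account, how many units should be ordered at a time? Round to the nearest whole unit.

Holding cost per unit per year at price C is H = 0.28·C.
Evaluate total cost at each tier's feasible EOQ or, if the EOQ is below the tier, at the tier's minimum quantity.
EOQ at $151.00 = 236.5 (feasible in tier 1): TC = 9,850×$151.00 + (9,850/236.5)×120 + (236.5/2)×0.28×$151.00 = $1,497,347.50.
EOQ at $140.40 = 245.2 < 420, so use break Q=420: TC = 9,850×$140.40 + (9,850/420.0)×120 + (420.0/2)×0.28×$140.40 = $1,394,009.81.
Lowest total cost is $1,394,009.81 at Q = 420.0.

Q* ≈ 420 spools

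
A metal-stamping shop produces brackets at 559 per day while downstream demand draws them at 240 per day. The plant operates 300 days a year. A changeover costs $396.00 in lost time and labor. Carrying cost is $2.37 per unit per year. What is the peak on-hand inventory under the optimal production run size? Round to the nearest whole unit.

I_max ≈ 3,705 brackets

Annual demand D = 240 × 300 = 72,000.
Production build-up factor (1 − d/p) = 1 − 240/559 = 0.5707.
Q* = √(2DS / (H(1 − d/p))) = √(2 × 72,000 × 396 / (2.37 × 0.5707)).
= √(57,024,000 / 1.3525) ≈ 6493.296.
Maximum inventory = Q*(1 − d/p) = 6493.296 × 0.5707 ≈ 3705.477.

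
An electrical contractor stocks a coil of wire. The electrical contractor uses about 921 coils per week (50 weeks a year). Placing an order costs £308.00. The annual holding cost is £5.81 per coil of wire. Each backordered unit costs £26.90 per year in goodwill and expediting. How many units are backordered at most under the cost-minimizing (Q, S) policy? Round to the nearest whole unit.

Annual demand D = 921 × 50 = 46,050.
With planned backorders, Q* = √(2DS/H) · √((H+B)/B).
√(2DS/H) = √(2 × 46,050 × 308 / 5.81) = 2209.618.
√((H+B)/B) = √((5.81+26.9)/26.9) = 1.1027.
Q* ≈ 2436.583.
S* = Q* · H/(H+B) = 2436.583 × 5.81/32.71 ≈ 432.790.

S* ≈ 433 coils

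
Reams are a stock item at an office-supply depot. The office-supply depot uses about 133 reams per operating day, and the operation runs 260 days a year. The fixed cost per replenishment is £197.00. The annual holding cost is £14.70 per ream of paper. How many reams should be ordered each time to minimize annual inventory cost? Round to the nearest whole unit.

Q* ≈ 963 reams

Annual demand D = 133 × 260 = 34,580.
EOQ = √(2DS / H) = √(2 × 34,580 × 197 / 14.7).
= √(13,624,520 / 14.7) = √926,838.0952 ≈ 962.724.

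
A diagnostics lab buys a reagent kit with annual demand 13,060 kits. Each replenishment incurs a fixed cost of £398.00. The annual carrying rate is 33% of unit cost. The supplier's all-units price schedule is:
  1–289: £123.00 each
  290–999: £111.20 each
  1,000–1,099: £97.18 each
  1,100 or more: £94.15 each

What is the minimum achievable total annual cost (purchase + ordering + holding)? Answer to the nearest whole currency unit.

TC* ≈ £1,251,413

Holding cost per unit per year at price C is H = 0.33·C.
For each price level, check whether its EOQ is feasible; otherwise the best quantity at that price is the breakpoint.
Tier 1 (£123.00): EOQ = 506.1 exceeds tier's upper bound 289, so this tier is dominated.
EOQ at £111.20 = 532.3 (feasible in tier 2): TC = 13,060×£111.20 + (13,060/532.3)×398 + (532.3/2)×0.33×£111.20 = £1,471,803.58.
EOQ at £97.18 = 569.4 < 1000, so use break Q=1000: TC = 13,060×£97.18 + (13,060/1000.0)×398 + (1000.0/2)×0.33×£97.18 = £1,290,403.38.
EOQ at £94.15 = 578.4 < 1100, so use break Q=1100: TC = 13,060×£94.15 + (13,060/1100.0)×398 + (1100.0/2)×0.33×£94.15 = £1,251,412.57.
Lowest total cost among the candidates is at Q = 1100.0.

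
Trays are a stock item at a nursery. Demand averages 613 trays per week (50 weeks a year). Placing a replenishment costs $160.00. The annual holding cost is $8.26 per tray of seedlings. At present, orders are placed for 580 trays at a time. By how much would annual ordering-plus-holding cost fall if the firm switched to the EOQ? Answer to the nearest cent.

Annual demand D = 613 × 50 = 30,650.
EOQ = √(2DS/H) = √(2 × 30,650 × 160 / 8.26) ≈ 1089.68.
Cost at Q* = (D/Q*)S + (Q*/2)H = √(2DSH) ≈ $9,000.78.
Cost at Q = 580: (30,650/580)×160 + (580/2)×8.26 = $8,455.17 + $2,395.40 = $10,850.57.
Excess = $10,850.57 − $9,000.78 = $1,849.79.

Extra cost ≈ $1,849.79 per year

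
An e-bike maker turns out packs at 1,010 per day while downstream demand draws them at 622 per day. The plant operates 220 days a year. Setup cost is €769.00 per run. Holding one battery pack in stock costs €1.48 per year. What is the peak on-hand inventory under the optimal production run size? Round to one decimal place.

Annual demand D = 622 × 220 = 136,840.
Production build-up factor (1 − d/p) = 1 − 622/1,010 = 0.3842.
Q* = √(2DS / (H(1 − d/p))) = √(2 × 136,840 × 769 / (1.48 × 0.3842)).
= √(210,459,920 / 0.5686) ≈ 19239.716.
Maximum inventory = Q*(1 − d/p) = 19239.716 × 0.3842 ≈ 7391.099.

I_max ≈ 7,391.1 packs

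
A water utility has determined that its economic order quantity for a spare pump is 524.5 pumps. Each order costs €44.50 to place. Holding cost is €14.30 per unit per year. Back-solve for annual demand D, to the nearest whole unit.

Squaring Q* = √(2DS/H) gives Q*² = 2DS/H.
From Q* = √(2DS/H): D = Q*²H / (2S) = 524.5² × 14.3 / (2 × 44.5) = 44201.501.

D ≈ 44,202 pumps per year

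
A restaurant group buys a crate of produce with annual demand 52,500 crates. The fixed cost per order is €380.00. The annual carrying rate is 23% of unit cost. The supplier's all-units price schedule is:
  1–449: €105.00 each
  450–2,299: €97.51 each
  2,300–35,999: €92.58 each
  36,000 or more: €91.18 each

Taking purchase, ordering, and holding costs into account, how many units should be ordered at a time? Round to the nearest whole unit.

Holding cost per unit per year at price C is H = 0.23·C.
Candidates are each tier's EOQ (if it falls in that tier) and each price-break quantity.
Tier 1 (€105.00): EOQ = 1285.4 exceeds tier's upper bound 449, so this tier is dominated.
EOQ at €97.51 = 1333.8 (feasible in tier 2): TC = 52,500×€97.51 + (52,500/1333.8)×380 + (1333.8/2)×0.23×€97.51 = €5,149,189.03.
EOQ at €92.58 = 1368.9 < 2300, so use break Q=2300: TC = 52,500×€92.58 + (52,500/2300.0)×380 + (2300.0/2)×0.23×€92.58 = €4,893,611.32.
EOQ at €91.18 = 1379.3 < 36000, so use break Q=36000: TC = 52,500×€91.18 + (52,500/36000.0)×380 + (36000.0/2)×0.23×€91.18 = €5,164,989.37.
Lowest total cost is €4,893,611.32 at Q = 2300.0.

Q* ≈ 2,300 crates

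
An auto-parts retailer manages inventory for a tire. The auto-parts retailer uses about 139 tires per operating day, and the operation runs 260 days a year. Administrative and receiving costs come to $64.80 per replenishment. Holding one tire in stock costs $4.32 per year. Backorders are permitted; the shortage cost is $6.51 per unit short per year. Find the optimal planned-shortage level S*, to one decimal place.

S* ≈ 535.7 tires

Annual demand D = 139 × 260 = 36,140.
With planned backorders, Q* = √(2DS/H) · √((H+B)/B).
√(2DS/H) = √(2 × 36,140 × 64.8 / 4.32) = 1041.249.
√((H+B)/B) = √((4.32+6.51)/6.51) = 1.2898.
Q* ≈ 1343.007.
S* = Q* · H/(H+B) = 1343.007 × 4.32/10.83 ≈ 535.715.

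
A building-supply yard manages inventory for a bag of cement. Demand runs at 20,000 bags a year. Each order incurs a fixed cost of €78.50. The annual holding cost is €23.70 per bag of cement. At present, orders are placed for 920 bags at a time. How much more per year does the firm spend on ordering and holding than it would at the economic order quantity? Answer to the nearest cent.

Extra cost ≈ €3,981.93 per year

EOQ = √(2DS/H) = √(2 × 20,000 × 78.5 / 23.7) ≈ 363.99.
Cost at Q* = (D/Q*)S + (Q*/2)H = √(2DSH) ≈ €8,626.59.
Cost at Q = 920: (20,000/920)×78.5 + (920/2)×23.7 = €1,706.52 + €10,902.00 = €12,608.52.
Excess = €12,608.52 − €8,626.59 = €3,981.93.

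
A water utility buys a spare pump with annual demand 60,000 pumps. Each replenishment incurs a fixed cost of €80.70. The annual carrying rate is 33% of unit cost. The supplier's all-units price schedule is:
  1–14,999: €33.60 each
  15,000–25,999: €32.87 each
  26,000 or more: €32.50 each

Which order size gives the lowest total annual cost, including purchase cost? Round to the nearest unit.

Q* ≈ 935 pumps

Holding cost per unit per year at price C is H = 0.33·C.
Candidates are each tier's EOQ (if it falls in that tier) and each price-break quantity.
EOQ at €33.60 = 934.5 (feasible in tier 1): TC = 60,000×€33.60 + (60,000/934.5)×80.7 + (934.5/2)×0.33×€33.60 = €2,026,362.25.
EOQ at €32.87 = 944.9 < 15000, so use break Q=15000: TC = 60,000×€32.87 + (60,000/15000.0)×80.7 + (15000.0/2)×0.33×€32.87 = €2,053,876.05.
EOQ at €32.50 = 950.2 < 26000, so use break Q=26000: TC = 60,000×€32.50 + (60,000/26000.0)×80.7 + (26000.0/2)×0.33×€32.50 = €2,089,611.23.
Lowest total cost is €2,026,362.25 at Q = 934.5.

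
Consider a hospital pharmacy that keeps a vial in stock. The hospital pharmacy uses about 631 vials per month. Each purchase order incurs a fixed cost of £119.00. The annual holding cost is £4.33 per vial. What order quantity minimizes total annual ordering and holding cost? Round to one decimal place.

Q* ≈ 645.1 vials

Annual demand D = 631 × 12 = 7,572.
EOQ = √(2DS / H) = √(2 × 7,572 × 119 / 4.33).
= √(1,802,136 / 4.33) = √416,197.6905 ≈ 645.134.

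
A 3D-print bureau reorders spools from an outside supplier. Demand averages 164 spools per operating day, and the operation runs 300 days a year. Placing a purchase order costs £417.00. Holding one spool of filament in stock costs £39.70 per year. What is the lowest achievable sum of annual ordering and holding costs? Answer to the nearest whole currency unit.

TC* ≈ £40,361

Annual demand D = 164 × 300 = 49,200.
Q* = √(2DS/H) = √(2 × 49,200 × 417 / 39.7) ≈ 1016.65.
At Q*, ordering cost (D/Q*)S equals holding cost (Q*/2)H, each = √(DSH/2).
Minimum total = √(2DSH) = √(2 × 49,200 × 417 × 39.7) ≈ 40360.899.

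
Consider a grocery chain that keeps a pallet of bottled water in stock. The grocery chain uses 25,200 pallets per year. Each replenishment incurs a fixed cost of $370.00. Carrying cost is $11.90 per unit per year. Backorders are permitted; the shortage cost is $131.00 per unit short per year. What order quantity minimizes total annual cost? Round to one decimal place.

Q* ≈ 1,307.4 pallets

With planned backorders, Q* = √(2DS/H) · √((H+B)/B).
√(2DS/H) = √(2 × 25,200 × 370 / 11.9) = 1251.822.
√((H+B)/B) = √((11.9+131)/131) = 1.0444.
Q* ≈ 1307.444.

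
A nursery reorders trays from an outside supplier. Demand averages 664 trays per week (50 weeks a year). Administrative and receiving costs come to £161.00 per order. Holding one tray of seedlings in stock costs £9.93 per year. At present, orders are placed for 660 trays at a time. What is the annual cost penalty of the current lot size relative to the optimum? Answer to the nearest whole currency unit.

Extra cost ≈ £1,073 per year

Annual demand D = 664 × 50 = 33,200.
EOQ = √(2DS/H) = √(2 × 33,200 × 161 / 9.93) ≈ 1037.58.
Cost at Q* = (D/Q*)S + (Q*/2)H = √(2DSH) ≈ £10,303.19.
Cost at Q = 660: (33,200/660)×161 + (660/2)×9.93 = £8,098.79 + £3,276.90 = £11,375.69.
Excess = £11,375.69 − £10,303.19 = £1,072.50.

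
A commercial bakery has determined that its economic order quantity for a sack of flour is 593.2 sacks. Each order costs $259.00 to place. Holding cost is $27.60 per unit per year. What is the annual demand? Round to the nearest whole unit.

D ≈ 18,749 sacks per year

Squaring Q* = √(2DS/H) gives Q*² = 2DS/H.
From Q* = √(2DS/H): D = Q*²H / (2S) = 593.2² × 27.6 / (2 × 259) = 18749.151.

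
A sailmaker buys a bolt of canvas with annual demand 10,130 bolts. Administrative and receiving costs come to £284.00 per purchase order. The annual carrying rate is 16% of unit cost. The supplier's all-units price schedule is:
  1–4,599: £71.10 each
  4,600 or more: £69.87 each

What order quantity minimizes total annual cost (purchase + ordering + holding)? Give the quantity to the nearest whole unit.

Q* ≈ 711 bolts

Holding cost per unit per year at price C is H = 0.16·C.
Evaluate total cost at each tier's feasible EOQ or, if the EOQ is below the tier, at the tier's minimum quantity.
EOQ at £71.10 = 711.2 (feasible in tier 1): TC = 10,130×£71.10 + (10,130/711.2)×284 + (711.2/2)×0.16×£71.10 = £728,333.47.
EOQ at £69.87 = 717.4 < 4600, so use break Q=4600: TC = 10,130×£69.87 + (10,130/4600.0)×284 + (4600.0/2)×0.16×£69.87 = £734,120.68.
Lowest total cost is £728,333.47 at Q = 711.2.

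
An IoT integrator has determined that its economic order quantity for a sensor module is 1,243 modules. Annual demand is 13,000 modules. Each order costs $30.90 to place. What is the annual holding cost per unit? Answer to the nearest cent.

H ≈ $0.52

The basic EOQ model gives Q* = √(2DS/H); rearrange for the unknown.
From Q* = √(2DS/H): H = 2DS / Q*² = 2 × 13,000 × 30.9 / 1,243² = 0.5200.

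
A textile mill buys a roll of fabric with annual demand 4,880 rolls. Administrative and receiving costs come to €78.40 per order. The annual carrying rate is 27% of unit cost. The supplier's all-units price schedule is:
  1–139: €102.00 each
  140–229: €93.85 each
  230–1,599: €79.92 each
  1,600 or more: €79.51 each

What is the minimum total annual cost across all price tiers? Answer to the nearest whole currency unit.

TC* ≈ €394,155

Holding cost per unit per year at price C is H = 0.27·C.
Evaluate total cost at each tier's feasible EOQ or, if the EOQ is below the tier, at the tier's minimum quantity.
Tier 1 (€102.00): EOQ = 166.7 exceeds tier's upper bound 139, so this tier is dominated.
EOQ at €93.85 = 173.8 (feasible in tier 2): TC = 4,880×€93.85 + (4,880/173.8)×78.4 + (173.8/2)×0.27×€93.85 = €462,391.34.
EOQ at €79.92 = 188.3 < 230, so use break Q=230: TC = 4,880×€79.92 + (4,880/230.0)×78.4 + (230.0/2)×0.27×€79.92 = €394,154.56.
EOQ at €79.51 = 188.8 < 1600, so use break Q=1600: TC = 4,880×€79.51 + (4,880/1600.0)×78.4 + (1600.0/2)×0.27×€79.51 = €405,422.08.
Lowest total cost among the candidates is at Q = 230.0.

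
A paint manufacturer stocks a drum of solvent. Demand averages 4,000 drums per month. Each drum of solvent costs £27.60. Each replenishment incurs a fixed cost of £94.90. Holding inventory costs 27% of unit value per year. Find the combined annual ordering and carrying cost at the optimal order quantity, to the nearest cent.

Annual demand D = 4,000 × 12 = 48,000.
Holding cost H = 0.27 × £27.60 = £7.4520 per unit per year.
Q* = √(2DS/H) = √(2 × 48,000 × 94.9 / 7.452) ≈ 1105.69.
At Q*, ordering cost (D/Q*)S equals holding cost (Q*/2)H, each = √(DSH/2).
Minimum total = √(2DSH) = √(2 × 48,000 × 94.9 × 7.452) ≈ 8239.581.

TC* ≈ £8,239.58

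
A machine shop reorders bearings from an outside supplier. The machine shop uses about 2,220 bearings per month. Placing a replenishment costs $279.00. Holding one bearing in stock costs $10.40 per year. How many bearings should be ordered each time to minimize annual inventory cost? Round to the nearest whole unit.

Q* ≈ 1,196 bearings

Annual demand D = 2,220 × 12 = 26,640.
EOQ = √(2DS / H) = √(2 × 26,640 × 279 / 10.4).
= √(14,865,120 / 10.4) = √1,429,338.4615 ≈ 1195.549.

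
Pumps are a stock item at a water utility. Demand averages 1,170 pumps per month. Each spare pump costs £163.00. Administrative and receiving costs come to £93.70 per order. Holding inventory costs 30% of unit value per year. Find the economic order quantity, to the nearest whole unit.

Q* ≈ 232 pumps

Annual demand D = 1,170 × 12 = 14,040.
Holding cost H = 0.30 × £163.00 = £48.9000 per unit per year.
EOQ = √(2DS / H) = √(2 × 14,040 × 93.7 / 48.9).
= √(2,631,096 / 48.9) = √53,805.6442 ≈ 231.960.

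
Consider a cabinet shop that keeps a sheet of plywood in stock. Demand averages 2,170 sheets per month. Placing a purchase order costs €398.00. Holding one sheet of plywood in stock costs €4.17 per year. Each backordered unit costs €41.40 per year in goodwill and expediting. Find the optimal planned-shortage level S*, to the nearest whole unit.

Annual demand D = 2,170 × 12 = 26,040.
With planned backorders, Q* = √(2DS/H) · √((H+B)/B).
√(2DS/H) = √(2 × 26,040 × 398 / 4.17) = 2229.508.
√((H+B)/B) = √((4.17+41.4)/41.4) = 1.0492.
Q* ≈ 2339.098.
S* = Q* · H/(H+B) = 2339.098 × 4.17/45.57 ≈ 214.045.

S* ≈ 214 sheets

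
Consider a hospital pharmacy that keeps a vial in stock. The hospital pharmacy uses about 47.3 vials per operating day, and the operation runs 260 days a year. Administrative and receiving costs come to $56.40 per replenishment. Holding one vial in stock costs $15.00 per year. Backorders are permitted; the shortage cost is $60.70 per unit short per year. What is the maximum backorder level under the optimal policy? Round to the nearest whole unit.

Annual demand D = 47.3 × 260 = 12,298.
With planned backorders, Q* = √(2DS/H) · √((H+B)/B).
√(2DS/H) = √(2 × 12,298 × 56.4 / 15) = 304.107.
√((H+B)/B) = √((15+60.7)/60.7) = 1.1167.
Q* ≈ 339.609.
S* = Q* · H/(H+B) = 339.609 × 15/75.7 ≈ 67.294.

S* ≈ 67 vials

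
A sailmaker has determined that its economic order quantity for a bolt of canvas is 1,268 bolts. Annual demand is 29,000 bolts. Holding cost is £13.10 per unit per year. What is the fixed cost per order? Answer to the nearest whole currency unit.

The basic EOQ model gives Q* = √(2DS/H); rearrange for the unknown.
From Q* = √(2DS/H): S = Q*²H / (2D) = 1,268² × 13.1 / (2 × 29,000) = 363.1465.

S ≈ £363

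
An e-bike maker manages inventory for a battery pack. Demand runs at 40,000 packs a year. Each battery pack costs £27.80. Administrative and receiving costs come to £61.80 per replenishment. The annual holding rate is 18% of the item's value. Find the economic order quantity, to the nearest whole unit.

Holding cost H = 0.18 × £27.80 = £5.0040 per unit per year.
EOQ = √(2DS / H) = √(2 × 40,000 × 61.8 / 5.004).
= √(4,944,000 / 5.004) = √988,009.5923 ≈ 993.987.

Q* ≈ 994 packs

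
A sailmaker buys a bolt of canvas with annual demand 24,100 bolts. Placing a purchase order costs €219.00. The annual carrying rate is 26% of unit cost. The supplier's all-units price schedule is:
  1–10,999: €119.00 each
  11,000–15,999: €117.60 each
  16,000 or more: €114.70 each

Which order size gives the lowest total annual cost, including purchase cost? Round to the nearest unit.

Q* ≈ 584 bolts

Holding cost per unit per year at price C is H = 0.26·C.
Evaluate total cost at each tier's feasible EOQ or, if the EOQ is below the tier, at the tier's minimum quantity.
EOQ at €119.00 = 584.1 (feasible in tier 1): TC = 24,100×€119.00 + (24,100/584.1)×219 + (584.1/2)×0.26×€119.00 = €2,885,971.98.
EOQ at €117.60 = 587.6 < 11000, so use break Q=11000: TC = 24,100×€117.60 + (24,100/11000.0)×219 + (11000.0/2)×0.26×€117.60 = €3,002,807.81.
EOQ at €114.70 = 594.9 < 16000, so use break Q=16000: TC = 24,100×€114.70 + (24,100/16000.0)×219 + (16000.0/2)×0.26×€114.70 = €3,003,175.87.
Lowest total cost is €2,885,971.98 at Q = 584.1.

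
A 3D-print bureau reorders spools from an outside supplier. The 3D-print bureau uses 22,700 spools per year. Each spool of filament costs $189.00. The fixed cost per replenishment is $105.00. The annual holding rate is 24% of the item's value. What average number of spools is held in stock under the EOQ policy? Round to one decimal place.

Average inventory ≈ 162.1 spools

Holding cost H = 0.24 × $189.00 = $45.3600 per unit per year.
EOQ = √(2DS/H) = √(2 × 22,700 × 105 / 45.36) ≈ 324.18.
Average inventory = Q*/2 ≈ 324.18 / 2 = 162.090.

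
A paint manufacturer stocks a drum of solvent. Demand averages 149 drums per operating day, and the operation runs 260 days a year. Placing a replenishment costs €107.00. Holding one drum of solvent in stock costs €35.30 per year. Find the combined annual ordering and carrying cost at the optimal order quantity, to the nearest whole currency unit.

Annual demand D = 149 × 260 = 38,740.
The optimal lot size = √(2DS/H) = √(2 × 38,740 × 107 / 35.3) ≈ 484.62.
At Q*, ordering cost (D/Q*)S equals holding cost (Q*/2)H, each = √(DSH/2).
Minimum total = √(2DSH) = √(2 × 38,740 × 107 × 35.3) ≈ 17107.008.

TC* ≈ €17,107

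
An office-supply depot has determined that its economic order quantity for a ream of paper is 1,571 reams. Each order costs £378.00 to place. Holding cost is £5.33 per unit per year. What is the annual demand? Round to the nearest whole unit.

Squaring Q* = √(2DS/H) gives Q*² = 2DS/H.
From Q* = √(2DS/H): D = Q*²H / (2S) = 1,571² × 5.33 / (2 × 378) = 17400.342.

D ≈ 17,400 reams per year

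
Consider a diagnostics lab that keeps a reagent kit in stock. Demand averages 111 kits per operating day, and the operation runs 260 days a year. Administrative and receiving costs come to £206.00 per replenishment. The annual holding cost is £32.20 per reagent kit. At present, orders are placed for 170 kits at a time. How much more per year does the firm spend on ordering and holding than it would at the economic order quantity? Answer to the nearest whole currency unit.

Extra cost ≈ £18,142 per year

Annual demand D = 111 × 260 = 28,860.
EOQ = √(2DS/H) = √(2 × 28,860 × 206 / 32.2) ≈ 607.67.
Cost at Q* = (D/Q*)S + (Q*/2)H = √(2DSH) ≈ £19,567.02.
Cost at Q = 170: (28,860/170)×206 + (170/2)×32.2 = £34,971.53 + £2,737.00 = £37,708.53.
Excess = £37,708.53 − £19,567.02 = £18,141.51.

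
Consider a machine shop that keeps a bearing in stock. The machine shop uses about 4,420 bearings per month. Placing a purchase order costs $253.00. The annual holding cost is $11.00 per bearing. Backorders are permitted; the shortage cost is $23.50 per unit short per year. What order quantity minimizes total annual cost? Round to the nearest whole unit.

Annual demand D = 4,420 × 12 = 53,040.
With planned backorders, Q* = √(2DS/H) · √((H+B)/B).
√(2DS/H) = √(2 × 53,040 × 253 / 11) = 1561.999.
√((H+B)/B) = √((11+23.5)/23.5) = 1.2116.
Q* ≈ 1892.589.

Q* ≈ 1,893 bearings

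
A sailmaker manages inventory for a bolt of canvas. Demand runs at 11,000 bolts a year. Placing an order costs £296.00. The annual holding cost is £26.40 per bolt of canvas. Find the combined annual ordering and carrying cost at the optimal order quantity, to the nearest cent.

The optimal lot size = √(2DS/H) = √(2 × 11,000 × 296 / 26.4) ≈ 496.66.
At Q*, ordering cost (D/Q*)S equals holding cost (Q*/2)H, each = √(DSH/2).
Minimum total = √(2DSH) = √(2 × 11,000 × 296 × 26.4) ≈ 13111.705.

TC* ≈ £13,111.70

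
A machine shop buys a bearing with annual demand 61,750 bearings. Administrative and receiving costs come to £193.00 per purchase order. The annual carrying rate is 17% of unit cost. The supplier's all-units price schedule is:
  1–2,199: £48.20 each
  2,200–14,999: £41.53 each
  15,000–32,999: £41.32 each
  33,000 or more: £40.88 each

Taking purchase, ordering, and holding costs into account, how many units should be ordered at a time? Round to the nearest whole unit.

Q* ≈ 2,200 bearings

Holding cost per unit per year at price C is H = 0.17·C.
For each price level, check whether its EOQ is feasible; otherwise the best quantity at that price is the breakpoint.
EOQ at £48.20 = 1705.5 (feasible in tier 1): TC = 61,750×£48.20 + (61,750/1705.5)×193 + (1705.5/2)×0.17×£48.20 = £2,990,325.27.
EOQ at £41.53 = 1837.4 < 2200, so use break Q=2200: TC = 61,750×£41.53 + (61,750/2200.0)×193 + (2200.0/2)×0.17×£41.53 = £2,577,660.77.
EOQ at £41.32 = 1842.1 < 15000, so use break Q=15000: TC = 61,750×£41.32 + (61,750/15000.0)×193 + (15000.0/2)×0.17×£41.32 = £2,604,987.52.
EOQ at £40.88 = 1852.0 < 33000, so use break Q=33000: TC = 61,750×£40.88 + (61,750/33000.0)×193 + (33000.0/2)×0.17×£40.88 = £2,639,369.54.
Lowest total cost is £2,577,660.77 at Q = 2200.0.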